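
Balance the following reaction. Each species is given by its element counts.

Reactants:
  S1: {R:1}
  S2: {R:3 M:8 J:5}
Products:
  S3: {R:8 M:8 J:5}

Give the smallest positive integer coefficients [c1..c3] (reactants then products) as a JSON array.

R: 5·1+1·3 = 8 | 1·8 = 8
M: 5·0+1·8 = 8 | 1·8 = 8
J: 5·0+1·5 = 5 | 1·5 = 5
gcd(5,1,1) = 1

Coefficients: [5, 1, 1]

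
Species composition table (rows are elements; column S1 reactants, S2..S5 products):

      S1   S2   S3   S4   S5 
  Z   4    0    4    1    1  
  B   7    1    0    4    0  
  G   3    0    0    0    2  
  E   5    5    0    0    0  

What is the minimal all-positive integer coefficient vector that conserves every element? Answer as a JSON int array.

Coefficients: [4, 4, 1, 6, 6]

Z: 4·4 = 16 | 4·0+1·4+6·1+6·1 = 16
B: 4·7 = 28 | 4·1+1·0+6·4+6·0 = 28
G: 4·3 = 12 | 4·0+1·0+6·0+6·2 = 12
E: 4·5 = 20 | 4·5+1·0+6·0+6·0 = 20
gcd(4,4,1,6,6) = 1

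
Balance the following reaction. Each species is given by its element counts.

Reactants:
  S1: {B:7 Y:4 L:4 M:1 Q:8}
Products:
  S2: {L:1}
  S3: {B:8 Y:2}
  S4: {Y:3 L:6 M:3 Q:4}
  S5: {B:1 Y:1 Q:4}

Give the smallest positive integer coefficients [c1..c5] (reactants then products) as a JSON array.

B: 3·7 = 21 | 6·0+2·8+1·0+5·1 = 21
Y: 3·4 = 12 | 6·0+2·2+1·3+5·1 = 12
L: 3·4 = 12 | 6·1+2·0+1·6+5·0 = 12
M: 3·1 = 3 | 6·0+2·0+1·3+5·0 = 3
Q: 3·8 = 24 | 6·0+2·0+1·4+5·4 = 24
gcd(3,6,2,1,5) = 1

Coefficients: [3, 6, 2, 1, 5]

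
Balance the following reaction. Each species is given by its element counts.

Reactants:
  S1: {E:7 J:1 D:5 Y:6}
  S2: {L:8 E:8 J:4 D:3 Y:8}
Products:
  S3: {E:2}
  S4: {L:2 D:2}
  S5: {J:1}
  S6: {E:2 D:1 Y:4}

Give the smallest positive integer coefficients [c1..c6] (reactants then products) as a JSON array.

L: 2·0+1·8 = 8 | 6·0+4·2+6·0+5·0 = 8
E: 2·7+1·8 = 22 | 6·2+4·0+6·0+5·2 = 22
J: 2·1+1·4 = 6 | 6·0+4·0+6·1+5·0 = 6
D: 2·5+1·3 = 13 | 6·0+4·2+6·0+5·1 = 13
Y: 2·6+1·8 = 20 | 6·0+4·0+6·0+5·4 = 20
gcd(2,1,6,4,6,5) = 1

Coefficients: [2, 1, 6, 4, 6, 5]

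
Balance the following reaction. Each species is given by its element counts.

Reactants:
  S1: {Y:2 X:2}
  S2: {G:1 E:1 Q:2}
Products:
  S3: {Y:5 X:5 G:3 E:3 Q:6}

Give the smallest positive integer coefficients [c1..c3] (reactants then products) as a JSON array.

Y: 5·2+6·0 = 10 | 2·5 = 10
X: 5·2+6·0 = 10 | 2·5 = 10
G: 5·0+6·1 = 6 | 2·3 = 6
E: 5·0+6·1 = 6 | 2·3 = 6
Q: 5·0+6·2 = 12 | 2·6 = 12
gcd(5,6,2) = 1

Coefficients: [5, 6, 2]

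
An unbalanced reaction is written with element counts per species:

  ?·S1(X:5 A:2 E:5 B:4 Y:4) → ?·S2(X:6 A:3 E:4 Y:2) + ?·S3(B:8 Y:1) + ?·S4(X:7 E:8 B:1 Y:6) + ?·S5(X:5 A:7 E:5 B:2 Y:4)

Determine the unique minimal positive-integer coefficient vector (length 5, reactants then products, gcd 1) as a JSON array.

X: 5·5 = 25 | 1·6+2·0+2·7+1·5 = 25
A: 5·2 = 10 | 1·3+2·0+2·0+1·7 = 10
E: 5·5 = 25 | 1·4+2·0+2·8+1·5 = 25
B: 5·4 = 20 | 1·0+2·8+2·1+1·2 = 20
Y: 5·4 = 20 | 1·2+2·1+2·6+1·4 = 20
gcd(5,1,2,2,1) = 1

Coefficients: [5, 1, 2, 2, 1]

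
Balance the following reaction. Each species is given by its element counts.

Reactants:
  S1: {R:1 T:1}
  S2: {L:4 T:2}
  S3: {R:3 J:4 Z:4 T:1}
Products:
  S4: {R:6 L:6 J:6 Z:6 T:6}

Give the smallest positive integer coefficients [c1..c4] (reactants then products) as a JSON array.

R: 3·1+3·0+3·3 = 12 | 2·6 = 12
L: 3·0+3·4+3·0 = 12 | 2·6 = 12
J: 3·0+3·0+3·4 = 12 | 2·6 = 12
Z: 3·0+3·0+3·4 = 12 | 2·6 = 12
T: 3·1+3·2+3·1 = 12 | 2·6 = 12
gcd(3,3,3,2) = 1

Coefficients: [3, 3, 3, 2]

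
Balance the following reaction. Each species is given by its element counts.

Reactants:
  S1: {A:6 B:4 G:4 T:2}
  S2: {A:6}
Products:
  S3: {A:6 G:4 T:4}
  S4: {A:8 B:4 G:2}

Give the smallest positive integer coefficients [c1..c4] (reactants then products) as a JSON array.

Coefficients: [6, 5, 3, 6]

A: 6·6+5·6 = 66 | 3·6+6·8 = 66
B: 6·4+5·0 = 24 | 3·0+6·4 = 24
G: 6·4+5·0 = 24 | 3·4+6·2 = 24
T: 6·2+5·0 = 12 | 3·4+6·0 = 12
gcd(6,5,3,6) = 1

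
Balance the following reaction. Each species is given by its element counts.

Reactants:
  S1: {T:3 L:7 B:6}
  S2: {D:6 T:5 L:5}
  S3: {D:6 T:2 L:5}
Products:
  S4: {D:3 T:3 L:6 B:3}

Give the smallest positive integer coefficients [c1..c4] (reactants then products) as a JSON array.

Coefficients: [3, 1, 2, 6]

D: 3·0+1·6+2·6 = 18 | 6·3 = 18
T: 3·3+1·5+2·2 = 18 | 6·3 = 18
L: 3·7+1·5+2·5 = 36 | 6·6 = 36
B: 3·6+1·0+2·0 = 18 | 6·3 = 18
gcd(3,1,2,6) = 1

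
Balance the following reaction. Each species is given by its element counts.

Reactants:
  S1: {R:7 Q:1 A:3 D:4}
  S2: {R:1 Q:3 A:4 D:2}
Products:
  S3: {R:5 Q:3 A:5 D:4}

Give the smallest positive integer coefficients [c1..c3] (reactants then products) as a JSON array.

Coefficients: [3, 4, 5]

R: 3·7+4·1 = 25 | 5·5 = 25
Q: 3·1+4·3 = 15 | 5·3 = 15
A: 3·3+4·4 = 25 | 5·5 = 25
D: 3·4+4·2 = 20 | 5·4 = 20
gcd(3,4,5) = 1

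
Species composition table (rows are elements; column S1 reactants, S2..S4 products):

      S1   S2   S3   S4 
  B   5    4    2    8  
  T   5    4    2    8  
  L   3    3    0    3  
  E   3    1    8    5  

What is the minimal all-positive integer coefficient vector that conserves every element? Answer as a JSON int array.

Coefficients: [6, 5, 1, 1]

B: 6·5 = 30 | 5·4+1·2+1·8 = 30
T: 6·5 = 30 | 5·4+1·2+1·8 = 30
L: 6·3 = 18 | 5·3+1·0+1·3 = 18
E: 6·3 = 18 | 5·1+1·8+1·5 = 18
gcd(6,5,1,1) = 1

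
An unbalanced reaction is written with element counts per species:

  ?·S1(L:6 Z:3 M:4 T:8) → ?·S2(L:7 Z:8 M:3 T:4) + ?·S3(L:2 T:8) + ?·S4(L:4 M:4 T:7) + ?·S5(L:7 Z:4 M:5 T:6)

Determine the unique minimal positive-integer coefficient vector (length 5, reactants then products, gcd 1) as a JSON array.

Coefficients: [4, 1, 1, 2, 1]

L: 4·6 = 24 | 1·7+1·2+2·4+1·7 = 24
Z: 4·3 = 12 | 1·8+1·0+2·0+1·4 = 12
M: 4·4 = 16 | 1·3+1·0+2·4+1·5 = 16
T: 4·8 = 32 | 1·4+1·8+2·7+1·6 = 32
gcd(4,1,1,2,1) = 1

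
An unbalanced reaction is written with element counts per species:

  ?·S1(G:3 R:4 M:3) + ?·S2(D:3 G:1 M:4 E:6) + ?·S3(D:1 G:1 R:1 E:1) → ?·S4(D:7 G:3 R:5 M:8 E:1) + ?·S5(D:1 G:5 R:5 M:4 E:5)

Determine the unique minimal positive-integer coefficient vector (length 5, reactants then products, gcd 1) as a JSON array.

D: 4·0+2·3+4·1 = 10 | 1·7+3·1 = 10
G: 4·3+2·1+4·1 = 18 | 1·3+3·5 = 18
R: 4·4+2·0+4·1 = 20 | 1·5+3·5 = 20
M: 4·3+2·4+4·0 = 20 | 1·8+3·4 = 20
E: 4·0+2·6+4·1 = 16 | 1·1+3·5 = 16
gcd(4,2,4,1,3) = 1

Coefficients: [4, 2, 4, 1, 3]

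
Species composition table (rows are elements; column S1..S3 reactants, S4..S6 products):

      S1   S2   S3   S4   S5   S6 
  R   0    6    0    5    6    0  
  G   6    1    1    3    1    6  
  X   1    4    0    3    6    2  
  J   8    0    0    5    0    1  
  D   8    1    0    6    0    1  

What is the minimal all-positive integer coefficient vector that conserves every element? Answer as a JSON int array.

Coefficients: [4, 6, 1, 6, 1, 2]

R: 4·0+6·6+1·0 = 36 | 6·5+1·6+2·0 = 36
G: 4·6+6·1+1·1 = 31 | 6·3+1·1+2·6 = 31
X: 4·1+6·4+1·0 = 28 | 6·3+1·6+2·2 = 28
J: 4·8+6·0+1·0 = 32 | 6·5+1·0+2·1 = 32
D: 4·8+6·1+1·0 = 38 | 6·6+1·0+2·1 = 38
gcd(4,6,1,6,1,2) = 1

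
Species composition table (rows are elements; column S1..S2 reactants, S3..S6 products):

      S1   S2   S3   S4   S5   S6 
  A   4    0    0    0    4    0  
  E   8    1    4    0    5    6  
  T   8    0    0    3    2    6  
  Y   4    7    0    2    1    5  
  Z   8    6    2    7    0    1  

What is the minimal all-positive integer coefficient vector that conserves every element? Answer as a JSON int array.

Coefficients: [5, 1, 1, 6, 5, 2]

A: 5·4+1·0 = 20 | 1·0+6·0+5·4+2·0 = 20
E: 5·8+1·1 = 41 | 1·4+6·0+5·5+2·6 = 41
T: 5·8+1·0 = 40 | 1·0+6·3+5·2+2·6 = 40
Y: 5·4+1·7 = 27 | 1·0+6·2+5·1+2·5 = 27
Z: 5·8+1·6 = 46 | 1·2+6·7+5·0+2·1 = 46
gcd(5,1,1,6,5,2) = 1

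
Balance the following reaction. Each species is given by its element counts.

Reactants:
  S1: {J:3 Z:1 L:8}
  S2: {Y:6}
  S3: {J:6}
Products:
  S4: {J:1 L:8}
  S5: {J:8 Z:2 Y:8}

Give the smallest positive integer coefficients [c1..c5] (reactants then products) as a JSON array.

J: 6·3+4·0+2·6 = 30 | 6·1+3·8 = 30
Z: 6·1+4·0+2·0 = 6 | 6·0+3·2 = 6
Y: 6·0+4·6+2·0 = 24 | 6·0+3·8 = 24
L: 6·8+4·0+2·0 = 48 | 6·8+3·0 = 48
gcd(6,4,2,6,3) = 1

Coefficients: [6, 4, 2, 6, 3]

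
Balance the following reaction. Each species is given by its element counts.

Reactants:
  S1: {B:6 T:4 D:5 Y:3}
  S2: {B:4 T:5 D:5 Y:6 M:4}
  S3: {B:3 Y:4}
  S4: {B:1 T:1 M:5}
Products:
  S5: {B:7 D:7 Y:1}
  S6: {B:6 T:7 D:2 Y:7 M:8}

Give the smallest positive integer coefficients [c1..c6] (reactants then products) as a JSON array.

B: 3·6+1·4+2·3+4·1 = 32 | 2·7+3·6 = 32
T: 3·4+1·5+2·0+4·1 = 21 | 2·0+3·7 = 21
D: 3·5+1·5+2·0+4·0 = 20 | 2·7+3·2 = 20
Y: 3·3+1·6+2·4+4·0 = 23 | 2·1+3·7 = 23
M: 3·0+1·4+2·0+4·5 = 24 | 2·0+3·8 = 24
gcd(3,1,2,4,2,3) = 1

Coefficients: [3, 1, 2, 4, 2, 3]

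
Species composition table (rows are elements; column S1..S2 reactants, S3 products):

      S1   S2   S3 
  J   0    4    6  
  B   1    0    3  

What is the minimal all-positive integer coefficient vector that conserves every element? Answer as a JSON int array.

J: 6·0+3·4 = 12 | 2·6 = 12
B: 6·1+3·0 = 6 | 2·3 = 6
gcd(6,3,2) = 1

Coefficients: [6, 3, 2]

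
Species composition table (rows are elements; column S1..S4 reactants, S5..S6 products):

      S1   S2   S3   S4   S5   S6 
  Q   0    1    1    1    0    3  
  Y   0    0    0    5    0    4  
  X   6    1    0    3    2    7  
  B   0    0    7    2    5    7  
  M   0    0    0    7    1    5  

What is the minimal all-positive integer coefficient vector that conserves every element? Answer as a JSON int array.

Q: 4·0+5·1+6·1+4·1 = 15 | 3·0+5·3 = 15
Y: 4·0+5·0+6·0+4·5 = 20 | 3·0+5·4 = 20
X: 4·6+5·1+6·0+4·3 = 41 | 3·2+5·7 = 41
B: 4·0+5·0+6·7+4·2 = 50 | 3·5+5·7 = 50
M: 4·0+5·0+6·0+4·7 = 28 | 3·1+5·5 = 28
gcd(4,5,6,4,3,5) = 1

Coefficients: [4, 5, 6, 4, 3, 5]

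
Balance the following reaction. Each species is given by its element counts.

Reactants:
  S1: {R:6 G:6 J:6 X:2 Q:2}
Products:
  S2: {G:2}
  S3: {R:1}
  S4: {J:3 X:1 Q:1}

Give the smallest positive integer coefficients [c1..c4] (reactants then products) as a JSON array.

Coefficients: [1, 3, 6, 2]

R: 1·6 = 6 | 3·0+6·1+2·0 = 6
G: 1·6 = 6 | 3·2+6·0+2·0 = 6
J: 1·6 = 6 | 3·0+6·0+2·3 = 6
X: 1·2 = 2 | 3·0+6·0+2·1 = 2
Q: 1·2 = 2 | 3·0+6·0+2·1 = 2
gcd(1,3,6,2) = 1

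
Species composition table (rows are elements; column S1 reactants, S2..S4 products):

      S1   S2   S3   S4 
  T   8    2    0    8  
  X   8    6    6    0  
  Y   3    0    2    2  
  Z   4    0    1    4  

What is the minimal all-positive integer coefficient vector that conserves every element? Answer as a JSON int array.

Coefficients: [6, 4, 4, 5]

T: 6·8 = 48 | 4·2+4·0+5·8 = 48
X: 6·8 = 48 | 4·6+4·6+5·0 = 48
Y: 6·3 = 18 | 4·0+4·2+5·2 = 18
Z: 6·4 = 24 | 4·0+4·1+5·4 = 24
gcd(6,4,4,5) = 1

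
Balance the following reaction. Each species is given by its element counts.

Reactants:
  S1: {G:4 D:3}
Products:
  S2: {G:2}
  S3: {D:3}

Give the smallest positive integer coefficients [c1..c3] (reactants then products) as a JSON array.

G: 1·4 = 4 | 2·2+1·0 = 4
D: 1·3 = 3 | 2·0+1·3 = 3
gcd(1,2,1) = 1

Coefficients: [1, 2, 1]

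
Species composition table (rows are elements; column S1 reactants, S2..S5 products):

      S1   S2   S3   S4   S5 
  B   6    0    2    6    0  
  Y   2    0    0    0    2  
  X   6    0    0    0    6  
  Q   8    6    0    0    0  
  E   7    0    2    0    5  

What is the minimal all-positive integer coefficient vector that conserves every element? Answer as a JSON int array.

Coefficients: [3, 4, 3, 2, 3]

B: 3·6 = 18 | 4·0+3·2+2·6+3·0 = 18
Y: 3·2 = 6 | 4·0+3·0+2·0+3·2 = 6
X: 3·6 = 18 | 4·0+3·0+2·0+3·6 = 18
Q: 3·8 = 24 | 4·6+3·0+2·0+3·0 = 24
E: 3·7 = 21 | 4·0+3·2+2·0+3·5 = 21
gcd(3,4,3,2,3) = 1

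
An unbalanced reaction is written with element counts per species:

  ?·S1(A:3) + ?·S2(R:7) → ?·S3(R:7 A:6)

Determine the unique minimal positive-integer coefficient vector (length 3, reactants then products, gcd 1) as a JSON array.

Coefficients: [2, 1, 1]

R: 2·0+1·7 = 7 | 1·7 = 7
A: 2·3+1·0 = 6 | 1·6 = 6
gcd(2,1,1) = 1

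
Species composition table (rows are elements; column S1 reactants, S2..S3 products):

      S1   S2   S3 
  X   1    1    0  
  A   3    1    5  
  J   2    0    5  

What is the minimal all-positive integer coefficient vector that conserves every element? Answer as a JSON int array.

X: 5·1 = 5 | 5·1+2·0 = 5
A: 5·3 = 15 | 5·1+2·5 = 15
J: 5·2 = 10 | 5·0+2·5 = 10
gcd(5,5,2) = 1

Coefficients: [5, 5, 2]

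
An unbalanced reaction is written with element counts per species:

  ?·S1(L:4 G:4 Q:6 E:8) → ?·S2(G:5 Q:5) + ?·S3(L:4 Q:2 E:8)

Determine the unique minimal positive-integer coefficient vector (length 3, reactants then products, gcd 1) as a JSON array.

L: 5·4 = 20 | 4·0+5·4 = 20
G: 5·4 = 20 | 4·5+5·0 = 20
Q: 5·6 = 30 | 4·5+5·2 = 30
E: 5·8 = 40 | 4·0+5·8 = 40
gcd(5,4,5) = 1

Coefficients: [5, 4, 5]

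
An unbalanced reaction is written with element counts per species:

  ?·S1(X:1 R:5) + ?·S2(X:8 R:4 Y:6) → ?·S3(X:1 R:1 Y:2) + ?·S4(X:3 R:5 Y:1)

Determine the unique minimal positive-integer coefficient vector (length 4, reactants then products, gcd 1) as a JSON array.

X: 5·1+2·8 = 21 | 3·1+6·3 = 21
R: 5·5+2·4 = 33 | 3·1+6·5 = 33
Y: 5·0+2·6 = 12 | 3·2+6·1 = 12
gcd(5,2,3,6) = 1

Coefficients: [5, 2, 3, 6]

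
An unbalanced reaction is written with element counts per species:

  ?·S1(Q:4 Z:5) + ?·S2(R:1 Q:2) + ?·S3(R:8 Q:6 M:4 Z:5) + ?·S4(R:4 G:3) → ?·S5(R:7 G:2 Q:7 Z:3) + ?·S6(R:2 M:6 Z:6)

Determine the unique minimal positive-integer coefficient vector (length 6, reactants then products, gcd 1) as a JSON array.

Coefficients: [3, 6, 3, 4, 6, 2]

R: 3·0+6·1+3·8+4·4 = 46 | 6·7+2·2 = 46
G: 3·0+6·0+3·0+4·3 = 12 | 6·2+2·0 = 12
Q: 3·4+6·2+3·6+4·0 = 42 | 6·7+2·0 = 42
M: 3·0+6·0+3·4+4·0 = 12 | 6·0+2·6 = 12
Z: 3·5+6·0+3·5+4·0 = 30 | 6·3+2·6 = 30
gcd(3,6,3,4,6,2) = 1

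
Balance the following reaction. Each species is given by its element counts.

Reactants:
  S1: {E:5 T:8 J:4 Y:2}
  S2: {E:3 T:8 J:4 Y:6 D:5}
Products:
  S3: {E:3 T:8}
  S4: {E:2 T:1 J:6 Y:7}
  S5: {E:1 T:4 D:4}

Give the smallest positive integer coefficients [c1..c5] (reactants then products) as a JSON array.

Coefficients: [2, 4, 3, 4, 5]

E: 2·5+4·3 = 22 | 3·3+4·2+5·1 = 22
T: 2·8+4·8 = 48 | 3·8+4·1+5·4 = 48
J: 2·4+4·4 = 24 | 3·0+4·6+5·0 = 24
Y: 2·2+4·6 = 28 | 3·0+4·7+5·0 = 28
D: 2·0+4·5 = 20 | 3·0+4·0+5·4 = 20
gcd(2,4,3,4,5) = 1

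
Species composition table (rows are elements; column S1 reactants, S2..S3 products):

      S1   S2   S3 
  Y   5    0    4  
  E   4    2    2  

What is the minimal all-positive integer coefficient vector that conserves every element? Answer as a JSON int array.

Y: 4·5 = 20 | 3·0+5·4 = 20
E: 4·4 = 16 | 3·2+5·2 = 16
gcd(4,3,5) = 1

Coefficients: [4, 3, 5]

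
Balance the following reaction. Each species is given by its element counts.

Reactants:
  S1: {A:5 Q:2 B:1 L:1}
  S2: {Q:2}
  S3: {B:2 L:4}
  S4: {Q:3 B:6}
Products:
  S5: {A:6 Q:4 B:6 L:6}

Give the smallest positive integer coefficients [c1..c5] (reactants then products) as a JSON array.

A: 6·5+1·0+6·0+2·0 = 30 | 5·6 = 30
Q: 6·2+1·2+6·0+2·3 = 20 | 5·4 = 20
B: 6·1+1·0+6·2+2·6 = 30 | 5·6 = 30
L: 6·1+1·0+6·4+2·0 = 30 | 5·6 = 30
gcd(6,1,6,2,5) = 1

Coefficients: [6, 1, 6, 2, 5]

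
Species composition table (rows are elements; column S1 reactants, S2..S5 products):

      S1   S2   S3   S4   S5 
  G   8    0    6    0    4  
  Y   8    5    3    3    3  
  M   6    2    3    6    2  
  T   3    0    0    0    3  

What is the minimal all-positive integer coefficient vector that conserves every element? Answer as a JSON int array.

Coefficients: [6, 3, 4, 1, 6]

G: 6·8 = 48 | 3·0+4·6+1·0+6·4 = 48
Y: 6·8 = 48 | 3·5+4·3+1·3+6·3 = 48
M: 6·6 = 36 | 3·2+4·3+1·6+6·2 = 36
T: 6·3 = 18 | 3·0+4·0+1·0+6·3 = 18
gcd(6,3,4,1,6) = 1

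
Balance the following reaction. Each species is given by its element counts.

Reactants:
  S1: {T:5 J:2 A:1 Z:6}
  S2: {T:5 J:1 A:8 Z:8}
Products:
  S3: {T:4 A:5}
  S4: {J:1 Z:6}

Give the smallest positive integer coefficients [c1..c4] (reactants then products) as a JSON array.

T: 1·5+3·5 = 20 | 5·4+5·0 = 20
J: 1·2+3·1 = 5 | 5·0+5·1 = 5
A: 1·1+3·8 = 25 | 5·5+5·0 = 25
Z: 1·6+3·8 = 30 | 5·0+5·6 = 30
gcd(1,3,5,5) = 1

Coefficients: [1, 3, 5, 5]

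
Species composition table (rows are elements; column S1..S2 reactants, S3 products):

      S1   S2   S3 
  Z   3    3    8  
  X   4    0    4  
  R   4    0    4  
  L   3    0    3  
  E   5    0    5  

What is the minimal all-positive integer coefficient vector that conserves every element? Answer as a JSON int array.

Coefficients: [3, 5, 3]

Z: 3·3+5·3 = 24 | 3·8 = 24
X: 3·4+5·0 = 12 | 3·4 = 12
R: 3·4+5·0 = 12 | 3·4 = 12
L: 3·3+5·0 = 9 | 3·3 = 9
E: 3·5+5·0 = 15 | 3·5 = 15
gcd(3,5,3) = 1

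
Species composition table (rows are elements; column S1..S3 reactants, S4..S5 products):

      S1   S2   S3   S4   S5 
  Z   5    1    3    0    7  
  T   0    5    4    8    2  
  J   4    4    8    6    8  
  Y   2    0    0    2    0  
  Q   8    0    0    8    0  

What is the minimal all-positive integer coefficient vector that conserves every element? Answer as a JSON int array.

Z: 4·5+6·1+3·3 = 35 | 4·0+5·7 = 35
T: 4·0+6·5+3·4 = 42 | 4·8+5·2 = 42
J: 4·4+6·4+3·8 = 64 | 4·6+5·8 = 64
Y: 4·2+6·0+3·0 = 8 | 4·2+5·0 = 8
Q: 4·8+6·0+3·0 = 32 | 4·8+5·0 = 32
gcd(4,6,3,4,5) = 1

Coefficients: [4, 6, 3, 4, 5]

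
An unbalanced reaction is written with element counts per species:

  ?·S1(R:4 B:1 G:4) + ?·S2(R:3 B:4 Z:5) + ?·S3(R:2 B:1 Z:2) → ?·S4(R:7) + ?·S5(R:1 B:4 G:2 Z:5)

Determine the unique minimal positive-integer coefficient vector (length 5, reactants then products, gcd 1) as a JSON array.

R: 3·4+4·3+5·2 = 34 | 4·7+6·1 = 34
B: 3·1+4·4+5·1 = 24 | 4·0+6·4 = 24
G: 3·4+4·0+5·0 = 12 | 4·0+6·2 = 12
Z: 3·0+4·5+5·2 = 30 | 4·0+6·5 = 30
gcd(3,4,5,4,6) = 1

Coefficients: [3, 4, 5, 4, 6]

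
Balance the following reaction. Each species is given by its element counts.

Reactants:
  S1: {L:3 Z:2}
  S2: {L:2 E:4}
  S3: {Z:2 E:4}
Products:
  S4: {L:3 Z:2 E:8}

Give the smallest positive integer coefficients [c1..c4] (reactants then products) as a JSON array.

Coefficients: [1, 6, 4, 5]

L: 1·3+6·2+4·0 = 15 | 5·3 = 15
Z: 1·2+6·0+4·2 = 10 | 5·2 = 10
E: 1·0+6·4+4·4 = 40 | 5·8 = 40
gcd(1,6,4,5) = 1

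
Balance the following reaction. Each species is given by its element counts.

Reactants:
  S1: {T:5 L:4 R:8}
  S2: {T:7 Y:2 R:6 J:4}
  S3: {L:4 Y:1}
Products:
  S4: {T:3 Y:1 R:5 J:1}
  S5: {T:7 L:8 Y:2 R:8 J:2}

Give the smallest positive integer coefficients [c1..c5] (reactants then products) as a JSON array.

Coefficients: [4, 3, 6, 2, 5]

T: 4·5+3·7+6·0 = 41 | 2·3+5·7 = 41
L: 4·4+3·0+6·4 = 40 | 2·0+5·8 = 40
Y: 4·0+3·2+6·1 = 12 | 2·1+5·2 = 12
R: 4·8+3·6+6·0 = 50 | 2·5+5·8 = 50
J: 4·0+3·4+6·0 = 12 | 2·1+5·2 = 12
gcd(4,3,6,2,5) = 1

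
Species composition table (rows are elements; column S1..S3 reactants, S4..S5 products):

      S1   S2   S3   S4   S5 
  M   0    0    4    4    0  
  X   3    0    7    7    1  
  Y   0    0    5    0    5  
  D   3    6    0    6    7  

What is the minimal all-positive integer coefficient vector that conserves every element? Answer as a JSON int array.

M: 1·0+6·0+3·4 = 12 | 3·4+3·0 = 12
X: 1·3+6·0+3·7 = 24 | 3·7+3·1 = 24
Y: 1·0+6·0+3·5 = 15 | 3·0+3·5 = 15
D: 1·3+6·6+3·0 = 39 | 3·6+3·7 = 39
gcd(1,6,3,3,3) = 1

Coefficients: [1, 6, 3, 3, 3]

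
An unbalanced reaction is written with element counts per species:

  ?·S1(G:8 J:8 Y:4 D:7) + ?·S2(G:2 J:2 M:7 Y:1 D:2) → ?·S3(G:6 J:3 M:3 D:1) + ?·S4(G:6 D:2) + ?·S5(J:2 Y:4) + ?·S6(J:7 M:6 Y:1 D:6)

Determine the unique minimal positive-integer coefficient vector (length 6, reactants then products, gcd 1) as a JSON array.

Coefficients: [3, 3, 1, 4, 3, 3]

G: 3·8+3·2 = 30 | 1·6+4·6+3·0+3·0 = 30
J: 3·8+3·2 = 30 | 1·3+4·0+3·2+3·7 = 30
M: 3·0+3·7 = 21 | 1·3+4·0+3·0+3·6 = 21
Y: 3·4+3·1 = 15 | 1·0+4·0+3·4+3·1 = 15
D: 3·7+3·2 = 27 | 1·1+4·2+3·0+3·6 = 27
gcd(3,3,1,4,3,3) = 1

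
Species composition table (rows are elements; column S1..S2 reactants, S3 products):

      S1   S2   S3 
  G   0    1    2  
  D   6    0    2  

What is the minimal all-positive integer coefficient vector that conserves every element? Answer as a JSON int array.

G: 1·0+6·1 = 6 | 3·2 = 6
D: 1·6+6·0 = 6 | 3·2 = 6
gcd(1,6,3) = 1

Coefficients: [1, 6, 3]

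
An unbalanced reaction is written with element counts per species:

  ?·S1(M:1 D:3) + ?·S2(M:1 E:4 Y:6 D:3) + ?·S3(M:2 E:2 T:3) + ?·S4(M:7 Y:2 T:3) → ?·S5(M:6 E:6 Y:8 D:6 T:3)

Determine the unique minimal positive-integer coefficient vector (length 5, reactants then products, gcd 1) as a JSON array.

M: 4·1+6·1+3·2+2·7 = 30 | 5·6 = 30
E: 4·0+6·4+3·2+2·0 = 30 | 5·6 = 30
Y: 4·0+6·6+3·0+2·2 = 40 | 5·8 = 40
D: 4·3+6·3+3·0+2·0 = 30 | 5·6 = 30
T: 4·0+6·0+3·3+2·3 = 15 | 5·3 = 15
gcd(4,6,3,2,5) = 1

Coefficients: [4, 6, 3, 2, 5]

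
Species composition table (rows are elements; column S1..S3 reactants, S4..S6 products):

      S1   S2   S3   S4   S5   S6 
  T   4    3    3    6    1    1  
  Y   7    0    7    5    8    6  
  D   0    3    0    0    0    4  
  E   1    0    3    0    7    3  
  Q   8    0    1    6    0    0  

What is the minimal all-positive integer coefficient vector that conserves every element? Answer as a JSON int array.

T: 4·4+4·3+4·3 = 40 | 6·6+1·1+3·1 = 40
Y: 4·7+4·0+4·7 = 56 | 6·5+1·8+3·6 = 56
D: 4·0+4·3+4·0 = 12 | 6·0+1·0+3·4 = 12
E: 4·1+4·0+4·3 = 16 | 6·0+1·7+3·3 = 16
Q: 4·8+4·0+4·1 = 36 | 6·6+1·0+3·0 = 36
gcd(4,4,4,6,1,3) = 1

Coefficients: [4, 4, 4, 6, 1, 3]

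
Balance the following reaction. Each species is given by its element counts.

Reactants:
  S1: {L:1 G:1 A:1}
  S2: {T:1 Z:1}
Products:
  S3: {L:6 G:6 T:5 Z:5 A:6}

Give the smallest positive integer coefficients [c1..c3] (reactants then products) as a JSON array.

Coefficients: [6, 5, 1]

L: 6·1+5·0 = 6 | 1·6 = 6
G: 6·1+5·0 = 6 | 1·6 = 6
T: 6·0+5·1 = 5 | 1·5 = 5
Z: 6·0+5·1 = 5 | 1·5 = 5
A: 6·1+5·0 = 6 | 1·6 = 6
gcd(6,5,1) = 1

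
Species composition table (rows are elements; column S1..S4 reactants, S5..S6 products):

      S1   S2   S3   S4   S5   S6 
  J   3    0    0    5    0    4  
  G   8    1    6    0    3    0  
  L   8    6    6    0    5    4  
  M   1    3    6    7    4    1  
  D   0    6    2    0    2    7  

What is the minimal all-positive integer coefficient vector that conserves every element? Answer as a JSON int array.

Coefficients: [1, 4, 1, 1, 6, 2]

J: 1·3+4·0+1·0+1·5 = 8 | 6·0+2·4 = 8
G: 1·8+4·1+1·6+1·0 = 18 | 6·3+2·0 = 18
L: 1·8+4·6+1·6+1·0 = 38 | 6·5+2·4 = 38
M: 1·1+4·3+1·6+1·7 = 26 | 6·4+2·1 = 26
D: 1·0+4·6+1·2+1·0 = 26 | 6·2+2·7 = 26
gcd(1,4,1,1,6,2) = 1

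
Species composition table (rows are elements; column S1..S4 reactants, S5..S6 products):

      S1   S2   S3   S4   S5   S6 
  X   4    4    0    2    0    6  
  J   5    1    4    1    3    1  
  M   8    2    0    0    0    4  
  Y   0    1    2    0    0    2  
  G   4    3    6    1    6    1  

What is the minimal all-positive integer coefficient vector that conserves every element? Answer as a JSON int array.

X: 1·4+6·4+2·0+1·2 = 30 | 5·0+5·6 = 30
J: 1·5+6·1+2·4+1·1 = 20 | 5·3+5·1 = 20
M: 1·8+6·2+2·0+1·0 = 20 | 5·0+5·4 = 20
Y: 1·0+6·1+2·2+1·0 = 10 | 5·0+5·2 = 10
G: 1·4+6·3+2·6+1·1 = 35 | 5·6+5·1 = 35
gcd(1,6,2,1,5,5) = 1

Coefficients: [1, 6, 2, 1, 5, 5]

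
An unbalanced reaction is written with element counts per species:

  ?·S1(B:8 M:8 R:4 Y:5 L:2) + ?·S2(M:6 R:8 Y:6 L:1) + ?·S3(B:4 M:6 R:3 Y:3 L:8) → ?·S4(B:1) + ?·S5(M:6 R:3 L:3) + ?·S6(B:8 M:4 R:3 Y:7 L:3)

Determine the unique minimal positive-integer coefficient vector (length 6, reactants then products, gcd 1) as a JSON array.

B: 4·8+1·0+3·4 = 44 | 4·1+6·0+5·8 = 44
M: 4·8+1·6+3·6 = 56 | 4·0+6·6+5·4 = 56
R: 4·4+1·8+3·3 = 33 | 4·0+6·3+5·3 = 33
Y: 4·5+1·6+3·3 = 35 | 4·0+6·0+5·7 = 35
L: 4·2+1·1+3·8 = 33 | 4·0+6·3+5·3 = 33
gcd(4,1,3,4,6,5) = 1

Coefficients: [4, 1, 3, 4, 6, 5]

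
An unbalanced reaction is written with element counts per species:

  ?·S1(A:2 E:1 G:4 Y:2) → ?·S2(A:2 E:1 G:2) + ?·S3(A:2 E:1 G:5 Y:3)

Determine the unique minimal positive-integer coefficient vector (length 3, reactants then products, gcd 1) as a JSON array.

A: 3·2 = 6 | 1·2+2·2 = 6
E: 3·1 = 3 | 1·1+2·1 = 3
G: 3·4 = 12 | 1·2+2·5 = 12
Y: 3·2 = 6 | 1·0+2·3 = 6
gcd(3,1,2) = 1

Coefficients: [3, 1, 2]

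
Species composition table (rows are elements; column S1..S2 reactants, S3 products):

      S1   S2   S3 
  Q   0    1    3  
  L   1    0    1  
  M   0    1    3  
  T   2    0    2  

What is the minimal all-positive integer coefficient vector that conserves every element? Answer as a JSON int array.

Coefficients: [1, 3, 1]

Q: 1·0+3·1 = 3 | 1·3 = 3
L: 1·1+3·0 = 1 | 1·1 = 1
M: 1·0+3·1 = 3 | 1·3 = 3
T: 1·2+3·0 = 2 | 1·2 = 2
gcd(1,3,1) = 1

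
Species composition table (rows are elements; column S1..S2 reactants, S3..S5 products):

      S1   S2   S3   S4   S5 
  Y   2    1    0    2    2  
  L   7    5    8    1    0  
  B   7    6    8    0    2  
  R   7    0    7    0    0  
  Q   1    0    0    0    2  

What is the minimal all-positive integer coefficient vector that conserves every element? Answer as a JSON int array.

Coefficients: [6, 2, 6, 4, 3]

Y: 6·2+2·1 = 14 | 6·0+4·2+3·2 = 14
L: 6·7+2·5 = 52 | 6·8+4·1+3·0 = 52
B: 6·7+2·6 = 54 | 6·8+4·0+3·2 = 54
R: 6·7+2·0 = 42 | 6·7+4·0+3·0 = 42
Q: 6·1+2·0 = 6 | 6·0+4·0+3·2 = 6
gcd(6,2,6,4,3) = 1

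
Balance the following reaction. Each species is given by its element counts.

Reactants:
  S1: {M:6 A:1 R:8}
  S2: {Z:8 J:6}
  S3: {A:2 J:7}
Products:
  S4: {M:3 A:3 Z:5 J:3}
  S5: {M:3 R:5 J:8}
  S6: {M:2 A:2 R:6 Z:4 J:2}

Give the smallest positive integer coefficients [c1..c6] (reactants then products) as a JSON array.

Coefficients: [6, 4, 6, 4, 6, 3]

M: 6·6+4·0+6·0 = 36 | 4·3+6·3+3·2 = 36
A: 6·1+4·0+6·2 = 18 | 4·3+6·0+3·2 = 18
R: 6·8+4·0+6·0 = 48 | 4·0+6·5+3·6 = 48
Z: 6·0+4·8+6·0 = 32 | 4·5+6·0+3·4 = 32
J: 6·0+4·6+6·7 = 66 | 4·3+6·8+3·2 = 66
gcd(6,4,6,4,6,3) = 1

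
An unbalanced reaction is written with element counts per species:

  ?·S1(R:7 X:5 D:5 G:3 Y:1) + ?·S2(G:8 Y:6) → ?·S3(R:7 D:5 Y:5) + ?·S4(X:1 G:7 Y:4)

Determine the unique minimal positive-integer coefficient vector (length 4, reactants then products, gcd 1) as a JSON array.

Coefficients: [1, 4, 1, 5]

R: 1·7+4·0 = 7 | 1·7+5·0 = 7
X: 1·5+4·0 = 5 | 1·0+5·1 = 5
D: 1·5+4·0 = 5 | 1·5+5·0 = 5
G: 1·3+4·8 = 35 | 1·0+5·7 = 35
Y: 1·1+4·6 = 25 | 1·5+5·4 = 25
gcd(1,4,1,5) = 1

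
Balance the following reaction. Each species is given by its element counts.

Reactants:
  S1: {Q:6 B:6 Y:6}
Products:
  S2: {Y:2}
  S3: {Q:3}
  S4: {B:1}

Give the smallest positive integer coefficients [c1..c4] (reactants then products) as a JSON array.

Coefficients: [1, 3, 2, 6]

Q: 1·6 = 6 | 3·0+2·3+6·0 = 6
B: 1·6 = 6 | 3·0+2·0+6·1 = 6
Y: 1·6 = 6 | 3·2+2·0+6·0 = 6
gcd(1,3,2,6) = 1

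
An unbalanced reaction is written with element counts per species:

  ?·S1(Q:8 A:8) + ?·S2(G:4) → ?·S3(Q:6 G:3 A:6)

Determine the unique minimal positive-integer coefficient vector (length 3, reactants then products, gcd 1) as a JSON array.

Q: 3·8+3·0 = 24 | 4·6 = 24
G: 3·0+3·4 = 12 | 4·3 = 12
A: 3·8+3·0 = 24 | 4·6 = 24
gcd(3,3,4) = 1

Coefficients: [3, 3, 4]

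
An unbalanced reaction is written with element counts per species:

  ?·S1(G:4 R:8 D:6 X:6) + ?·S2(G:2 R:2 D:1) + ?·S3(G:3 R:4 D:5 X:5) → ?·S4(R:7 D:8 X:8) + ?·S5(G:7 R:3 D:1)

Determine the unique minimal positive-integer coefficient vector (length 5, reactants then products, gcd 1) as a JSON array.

Coefficients: [1, 2, 2, 2, 2]

G: 1·4+2·2+2·3 = 14 | 2·0+2·7 = 14
R: 1·8+2·2+2·4 = 20 | 2·7+2·3 = 20
D: 1·6+2·1+2·5 = 18 | 2·8+2·1 = 18
X: 1·6+2·0+2·5 = 16 | 2·8+2·0 = 16
gcd(1,2,2,2,2) = 1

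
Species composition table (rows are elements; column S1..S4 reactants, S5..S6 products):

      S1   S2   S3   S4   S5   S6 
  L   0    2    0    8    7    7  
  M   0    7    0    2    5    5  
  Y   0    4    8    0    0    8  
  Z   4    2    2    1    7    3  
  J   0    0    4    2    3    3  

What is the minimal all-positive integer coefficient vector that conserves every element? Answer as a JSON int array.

Coefficients: [4, 4, 3, 6, 3, 5]

L: 4·0+4·2+3·0+6·8 = 56 | 3·7+5·7 = 56
M: 4·0+4·7+3·0+6·2 = 40 | 3·5+5·5 = 40
Y: 4·0+4·4+3·8+6·0 = 40 | 3·0+5·8 = 40
Z: 4·4+4·2+3·2+6·1 = 36 | 3·7+5·3 = 36
J: 4·0+4·0+3·4+6·2 = 24 | 3·3+5·3 = 24
gcd(4,4,3,6,3,5) = 1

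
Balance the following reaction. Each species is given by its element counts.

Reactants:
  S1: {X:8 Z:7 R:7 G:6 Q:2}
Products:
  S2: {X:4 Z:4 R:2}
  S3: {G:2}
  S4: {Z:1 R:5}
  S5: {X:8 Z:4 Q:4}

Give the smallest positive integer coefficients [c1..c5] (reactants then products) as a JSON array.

Coefficients: [2, 2, 6, 2, 1]

X: 2·8 = 16 | 2·4+6·0+2·0+1·8 = 16
Z: 2·7 = 14 | 2·4+6·0+2·1+1·4 = 14
R: 2·7 = 14 | 2·2+6·0+2·5+1·0 = 14
G: 2·6 = 12 | 2·0+6·2+2·0+1·0 = 12
Q: 2·2 = 4 | 2·0+6·0+2·0+1·4 = 4
gcd(2,2,6,2,1) = 1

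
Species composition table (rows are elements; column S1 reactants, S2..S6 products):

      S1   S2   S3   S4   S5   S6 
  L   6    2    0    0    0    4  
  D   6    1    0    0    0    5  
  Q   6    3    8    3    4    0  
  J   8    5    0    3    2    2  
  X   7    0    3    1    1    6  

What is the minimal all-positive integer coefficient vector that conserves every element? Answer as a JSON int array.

Coefficients: [5, 5, 1, 1, 1, 5]

L: 5·6 = 30 | 5·2+1·0+1·0+1·0+5·4 = 30
D: 5·6 = 30 | 5·1+1·0+1·0+1·0+5·5 = 30
Q: 5·6 = 30 | 5·3+1·8+1·3+1·4+5·0 = 30
J: 5·8 = 40 | 5·5+1·0+1·3+1·2+5·2 = 40
X: 5·7 = 35 | 5·0+1·3+1·1+1·1+5·6 = 35
gcd(5,5,1,1,1,5) = 1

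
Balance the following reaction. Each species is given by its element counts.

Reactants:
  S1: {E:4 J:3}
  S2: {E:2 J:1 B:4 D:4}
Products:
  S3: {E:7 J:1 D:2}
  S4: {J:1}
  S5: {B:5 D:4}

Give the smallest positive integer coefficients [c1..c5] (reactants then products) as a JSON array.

Coefficients: [1, 5, 2, 6, 4]

E: 1·4+5·2 = 14 | 2·7+6·0+4·0 = 14
J: 1·3+5·1 = 8 | 2·1+6·1+4·0 = 8
B: 1·0+5·4 = 20 | 2·0+6·0+4·5 = 20
D: 1·0+5·4 = 20 | 2·2+6·0+4·4 = 20
gcd(1,5,2,6,4) = 1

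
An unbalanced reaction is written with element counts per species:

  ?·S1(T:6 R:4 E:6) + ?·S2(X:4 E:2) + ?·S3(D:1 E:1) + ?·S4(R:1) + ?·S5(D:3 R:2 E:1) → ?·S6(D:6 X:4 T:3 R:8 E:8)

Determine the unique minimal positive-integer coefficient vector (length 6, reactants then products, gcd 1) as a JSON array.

D: 1·0+2·0+3·1+6·0+3·3 = 12 | 2·6 = 12
X: 1·0+2·4+3·0+6·0+3·0 = 8 | 2·4 = 8
T: 1·6+2·0+3·0+6·0+3·0 = 6 | 2·3 = 6
R: 1·4+2·0+3·0+6·1+3·2 = 16 | 2·8 = 16
E: 1·6+2·2+3·1+6·0+3·1 = 16 | 2·8 = 16
gcd(1,2,3,6,3,2) = 1

Coefficients: [1, 2, 3, 6, 3, 2]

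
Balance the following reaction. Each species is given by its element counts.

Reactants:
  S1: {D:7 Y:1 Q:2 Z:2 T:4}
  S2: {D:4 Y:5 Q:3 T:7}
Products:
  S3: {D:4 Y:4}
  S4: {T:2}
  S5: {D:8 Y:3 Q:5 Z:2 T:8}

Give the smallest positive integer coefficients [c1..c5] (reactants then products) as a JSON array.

D: 4·7+4·4 = 44 | 3·4+6·0+4·8 = 44
Y: 4·1+4·5 = 24 | 3·4+6·0+4·3 = 24
Q: 4·2+4·3 = 20 | 3·0+6·0+4·5 = 20
Z: 4·2+4·0 = 8 | 3·0+6·0+4·2 = 8
T: 4·4+4·7 = 44 | 3·0+6·2+4·8 = 44
gcd(4,4,3,6,4) = 1

Coefficients: [4, 4, 3, 6, 4]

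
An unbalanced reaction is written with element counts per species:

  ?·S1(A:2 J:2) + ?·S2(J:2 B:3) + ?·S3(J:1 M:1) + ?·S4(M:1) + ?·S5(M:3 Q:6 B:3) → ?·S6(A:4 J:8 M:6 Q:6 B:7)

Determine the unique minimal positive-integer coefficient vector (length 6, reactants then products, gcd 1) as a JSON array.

Coefficients: [6, 4, 4, 5, 3, 3]

A: 6·2+4·0+4·0+5·0+3·0 = 12 | 3·4 = 12
J: 6·2+4·2+4·1+5·0+3·0 = 24 | 3·8 = 24
M: 6·0+4·0+4·1+5·1+3·3 = 18 | 3·6 = 18
Q: 6·0+4·0+4·0+5·0+3·6 = 18 | 3·6 = 18
B: 6·0+4·3+4·0+5·0+3·3 = 21 | 3·7 = 21
gcd(6,4,4,5,3,3) = 1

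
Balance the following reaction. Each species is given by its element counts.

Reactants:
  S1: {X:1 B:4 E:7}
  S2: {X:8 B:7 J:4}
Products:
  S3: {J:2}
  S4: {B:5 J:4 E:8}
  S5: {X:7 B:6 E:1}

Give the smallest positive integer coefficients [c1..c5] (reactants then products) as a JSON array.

Coefficients: [3, 4, 4, 2, 5]

X: 3·1+4·8 = 35 | 4·0+2·0+5·7 = 35
B: 3·4+4·7 = 40 | 4·0+2·5+5·6 = 40
J: 3·0+4·4 = 16 | 4·2+2·4+5·0 = 16
E: 3·7+4·0 = 21 | 4·0+2·8+5·1 = 21
gcd(3,4,4,2,5) = 1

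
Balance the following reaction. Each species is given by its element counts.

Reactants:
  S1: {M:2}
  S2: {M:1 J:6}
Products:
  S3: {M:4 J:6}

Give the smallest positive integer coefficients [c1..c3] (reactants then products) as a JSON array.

M: 3·2+2·1 = 8 | 2·4 = 8
J: 3·0+2·6 = 12 | 2·6 = 12
gcd(3,2,2) = 1

Coefficients: [3, 2, 2]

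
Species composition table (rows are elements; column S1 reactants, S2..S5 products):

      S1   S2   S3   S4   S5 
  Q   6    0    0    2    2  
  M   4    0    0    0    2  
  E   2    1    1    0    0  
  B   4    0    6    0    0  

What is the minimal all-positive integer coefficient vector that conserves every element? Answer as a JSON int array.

Coefficients: [3, 4, 2, 3, 6]

Q: 3·6 = 18 | 4·0+2·0+3·2+6·2 = 18
M: 3·4 = 12 | 4·0+2·0+3·0+6·2 = 12
E: 3·2 = 6 | 4·1+2·1+3·0+6·0 = 6
B: 3·4 = 12 | 4·0+2·6+3·0+6·0 = 12
gcd(3,4,2,3,6) = 1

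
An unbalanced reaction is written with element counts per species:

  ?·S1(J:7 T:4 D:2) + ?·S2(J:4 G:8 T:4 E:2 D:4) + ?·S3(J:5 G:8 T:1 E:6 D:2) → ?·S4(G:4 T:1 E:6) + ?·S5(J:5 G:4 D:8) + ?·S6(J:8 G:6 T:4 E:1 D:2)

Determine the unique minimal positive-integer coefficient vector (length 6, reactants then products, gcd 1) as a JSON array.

Coefficients: [3, 3, 5, 5, 2, 6]

J: 3·7+3·4+5·5 = 58 | 5·0+2·5+6·8 = 58
G: 3·0+3·8+5·8 = 64 | 5·4+2·4+6·6 = 64
T: 3·4+3·4+5·1 = 29 | 5·1+2·0+6·4 = 29
E: 3·0+3·2+5·6 = 36 | 5·6+2·0+6·1 = 36
D: 3·2+3·4+5·2 = 28 | 5·0+2·8+6·2 = 28
gcd(3,3,5,5,2,6) = 1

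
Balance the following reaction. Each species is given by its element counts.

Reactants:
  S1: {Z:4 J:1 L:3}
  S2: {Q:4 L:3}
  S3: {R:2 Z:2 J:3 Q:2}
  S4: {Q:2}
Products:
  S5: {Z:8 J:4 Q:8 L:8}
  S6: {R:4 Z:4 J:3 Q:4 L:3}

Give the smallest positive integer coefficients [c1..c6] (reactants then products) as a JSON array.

Coefficients: [6, 4, 4, 4, 3, 2]

R: 6·0+4·0+4·2+4·0 = 8 | 3·0+2·4 = 8
Z: 6·4+4·0+4·2+4·0 = 32 | 3·8+2·4 = 32
J: 6·1+4·0+4·3+4·0 = 18 | 3·4+2·3 = 18
Q: 6·0+4·4+4·2+4·2 = 32 | 3·8+2·4 = 32
L: 6·3+4·3+4·0+4·0 = 30 | 3·8+2·3 = 30
gcd(6,4,4,4,3,2) = 1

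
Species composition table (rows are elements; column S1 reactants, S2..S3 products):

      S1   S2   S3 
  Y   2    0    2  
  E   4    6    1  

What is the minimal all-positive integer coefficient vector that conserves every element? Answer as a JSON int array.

Y: 2·2 = 4 | 1·0+2·2 = 4
E: 2·4 = 8 | 1·6+2·1 = 8
gcd(2,1,2) = 1

Coefficients: [2, 1, 2]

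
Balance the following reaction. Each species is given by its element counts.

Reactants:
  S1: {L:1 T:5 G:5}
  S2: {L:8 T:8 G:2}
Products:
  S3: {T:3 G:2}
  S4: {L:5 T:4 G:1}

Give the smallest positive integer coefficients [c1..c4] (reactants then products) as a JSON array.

Coefficients: [1, 3, 3, 5]

L: 1·1+3·8 = 25 | 3·0+5·5 = 25
T: 1·5+3·8 = 29 | 3·3+5·4 = 29
G: 1·5+3·2 = 11 | 3·2+5·1 = 11
gcd(1,3,3,5) = 1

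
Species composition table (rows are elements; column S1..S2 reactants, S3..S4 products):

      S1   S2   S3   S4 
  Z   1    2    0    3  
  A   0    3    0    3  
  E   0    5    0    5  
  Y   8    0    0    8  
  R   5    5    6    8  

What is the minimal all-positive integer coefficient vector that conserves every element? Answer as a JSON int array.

Z: 3·1+3·2 = 9 | 1·0+3·3 = 9
A: 3·0+3·3 = 9 | 1·0+3·3 = 9
E: 3·0+3·5 = 15 | 1·0+3·5 = 15
Y: 3·8+3·0 = 24 | 1·0+3·8 = 24
R: 3·5+3·5 = 30 | 1·6+3·8 = 30
gcd(3,3,1,3) = 1

Coefficients: [3, 3, 1, 3]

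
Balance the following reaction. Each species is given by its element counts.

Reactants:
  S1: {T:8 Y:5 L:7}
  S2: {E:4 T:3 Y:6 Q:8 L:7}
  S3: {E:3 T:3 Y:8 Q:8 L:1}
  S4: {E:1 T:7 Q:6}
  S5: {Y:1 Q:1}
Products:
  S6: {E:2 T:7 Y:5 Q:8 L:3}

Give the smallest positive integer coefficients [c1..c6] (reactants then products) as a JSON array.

E: 1·0+1·4+1·3+3·1+6·0 = 10 | 5·2 = 10
T: 1·8+1·3+1·3+3·7+6·0 = 35 | 5·7 = 35
Y: 1·5+1·6+1·8+3·0+6·1 = 25 | 5·5 = 25
Q: 1·0+1·8+1·8+3·6+6·1 = 40 | 5·8 = 40
L: 1·7+1·7+1·1+3·0+6·0 = 15 | 5·3 = 15
gcd(1,1,1,3,6,5) = 1

Coefficients: [1, 1, 1, 3, 6, 5]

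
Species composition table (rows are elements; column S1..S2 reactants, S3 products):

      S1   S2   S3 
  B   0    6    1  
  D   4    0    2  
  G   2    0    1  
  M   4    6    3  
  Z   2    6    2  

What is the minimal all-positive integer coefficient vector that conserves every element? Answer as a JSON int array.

B: 3·0+1·6 = 6 | 6·1 = 6
D: 3·4+1·0 = 12 | 6·2 = 12
G: 3·2+1·0 = 6 | 6·1 = 6
M: 3·4+1·6 = 18 | 6·3 = 18
Z: 3·2+1·6 = 12 | 6·2 = 12
gcd(3,1,6) = 1

Coefficients: [3, 1, 6]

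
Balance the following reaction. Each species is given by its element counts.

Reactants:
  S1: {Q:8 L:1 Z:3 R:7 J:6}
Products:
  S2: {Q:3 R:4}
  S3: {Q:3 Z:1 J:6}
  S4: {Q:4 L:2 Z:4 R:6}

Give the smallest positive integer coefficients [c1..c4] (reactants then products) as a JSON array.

Coefficients: [2, 2, 2, 1]

Q: 2·8 = 16 | 2·3+2·3+1·4 = 16
L: 2·1 = 2 | 2·0+2·0+1·2 = 2
Z: 2·3 = 6 | 2·0+2·1+1·4 = 6
R: 2·7 = 14 | 2·4+2·0+1·6 = 14
J: 2·6 = 12 | 2·0+2·6+1·0 = 12
gcd(2,2,2,1) = 1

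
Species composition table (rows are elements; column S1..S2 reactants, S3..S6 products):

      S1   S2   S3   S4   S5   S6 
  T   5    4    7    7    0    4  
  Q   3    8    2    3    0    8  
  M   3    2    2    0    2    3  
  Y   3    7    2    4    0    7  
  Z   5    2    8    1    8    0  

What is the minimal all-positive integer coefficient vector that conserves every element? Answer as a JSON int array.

T: 5·5+4·4 = 41 | 2·7+1·7+2·0+5·4 = 41
Q: 5·3+4·8 = 47 | 2·2+1·3+2·0+5·8 = 47
M: 5·3+4·2 = 23 | 2·2+1·0+2·2+5·3 = 23
Y: 5·3+4·7 = 43 | 2·2+1·4+2·0+5·7 = 43
Z: 5·5+4·2 = 33 | 2·8+1·1+2·8+5·0 = 33
gcd(5,4,2,1,2,5) = 1

Coefficients: [5, 4, 2, 1, 2, 5]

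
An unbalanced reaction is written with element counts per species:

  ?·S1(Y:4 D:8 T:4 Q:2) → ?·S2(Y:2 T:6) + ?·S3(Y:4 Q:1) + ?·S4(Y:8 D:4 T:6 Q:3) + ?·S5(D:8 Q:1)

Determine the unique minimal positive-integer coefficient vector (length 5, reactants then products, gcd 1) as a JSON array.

Y: 6·4 = 24 | 2·2+1·4+2·8+5·0 = 24
D: 6·8 = 48 | 2·0+1·0+2·4+5·8 = 48
T: 6·4 = 24 | 2·6+1·0+2·6+5·0 = 24
Q: 6·2 = 12 | 2·0+1·1+2·3+5·1 = 12
gcd(6,2,1,2,5) = 1

Coefficients: [6, 2, 1, 2, 5]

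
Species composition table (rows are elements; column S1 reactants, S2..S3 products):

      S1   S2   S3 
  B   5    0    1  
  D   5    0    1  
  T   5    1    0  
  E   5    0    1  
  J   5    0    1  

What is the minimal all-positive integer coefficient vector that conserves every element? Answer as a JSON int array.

Coefficients: [1, 5, 5]

B: 1·5 = 5 | 5·0+5·1 = 5
D: 1·5 = 5 | 5·0+5·1 = 5
T: 1·5 = 5 | 5·1+5·0 = 5
E: 1·5 = 5 | 5·0+5·1 = 5
J: 1·5 = 5 | 5·0+5·1 = 5
gcd(1,5,5) = 1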